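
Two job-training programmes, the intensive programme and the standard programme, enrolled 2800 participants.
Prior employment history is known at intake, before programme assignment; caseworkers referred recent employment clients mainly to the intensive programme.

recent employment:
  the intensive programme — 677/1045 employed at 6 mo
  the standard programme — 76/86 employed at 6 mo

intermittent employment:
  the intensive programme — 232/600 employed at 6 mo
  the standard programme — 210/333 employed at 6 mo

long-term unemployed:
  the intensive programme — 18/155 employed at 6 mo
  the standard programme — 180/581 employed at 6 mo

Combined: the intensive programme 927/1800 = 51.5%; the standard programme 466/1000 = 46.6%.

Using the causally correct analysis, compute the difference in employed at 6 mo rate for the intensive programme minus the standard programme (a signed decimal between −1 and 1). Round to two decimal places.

-0.23

Within every prior employment history level the standard programme has the higher rate, yet pooled the intensive programme does — Simpson's reversal.
Nothing the programme does changes prior employment history; the imbalance is an allocation artefact. With prior employment history also predicting the outcome, the pooled figure is confounded, and the within-stratum comparison is the causal one.
Adjusting over the population distribution of prior employment history: 0.404·(0.648−0.884) + 0.333·(0.387−0.631) + 0.263·(0.116−0.310) = -0.227.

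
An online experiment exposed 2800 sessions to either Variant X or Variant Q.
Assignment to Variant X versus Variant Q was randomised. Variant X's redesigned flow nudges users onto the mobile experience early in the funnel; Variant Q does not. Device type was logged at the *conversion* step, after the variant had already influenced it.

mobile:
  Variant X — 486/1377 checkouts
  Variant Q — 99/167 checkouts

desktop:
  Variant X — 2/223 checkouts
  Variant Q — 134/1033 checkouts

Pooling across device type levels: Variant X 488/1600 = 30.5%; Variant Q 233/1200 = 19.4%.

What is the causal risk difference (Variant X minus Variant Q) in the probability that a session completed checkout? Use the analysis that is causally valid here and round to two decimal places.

Variant Q is higher inside every device type stratum but Variant X is higher in aggregate. Whether to stratify depends on how device type relates to the variant.
Device type is recorded after the variant and is itself shifted by it — it sits on the causal path from variant to outcome. Conditioning on a mediator would strip out part of the effect we want; the pooled comparison gives the total causal effect.
The causal difference is the pooled difference: 0.305 − 0.194 = +0.111.

+0.11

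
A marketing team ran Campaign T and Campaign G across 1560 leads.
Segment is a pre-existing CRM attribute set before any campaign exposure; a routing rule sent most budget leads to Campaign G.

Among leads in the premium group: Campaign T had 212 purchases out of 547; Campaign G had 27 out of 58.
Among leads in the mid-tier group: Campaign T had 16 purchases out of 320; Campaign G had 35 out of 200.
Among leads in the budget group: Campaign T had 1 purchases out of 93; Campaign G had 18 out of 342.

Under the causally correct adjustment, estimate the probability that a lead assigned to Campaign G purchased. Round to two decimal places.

Nothing the campaign does changes customer segment; the imbalance is an allocation artefact. With customer segment also predicting the outcome, the pooled figure is confounded, and the within-stratum comparison is the causal one.
Standardising Campaign G to the population customer segment mix: 0.388·27/58 + 0.333·35/200 + 0.279·18/342 = 0.254.

0.25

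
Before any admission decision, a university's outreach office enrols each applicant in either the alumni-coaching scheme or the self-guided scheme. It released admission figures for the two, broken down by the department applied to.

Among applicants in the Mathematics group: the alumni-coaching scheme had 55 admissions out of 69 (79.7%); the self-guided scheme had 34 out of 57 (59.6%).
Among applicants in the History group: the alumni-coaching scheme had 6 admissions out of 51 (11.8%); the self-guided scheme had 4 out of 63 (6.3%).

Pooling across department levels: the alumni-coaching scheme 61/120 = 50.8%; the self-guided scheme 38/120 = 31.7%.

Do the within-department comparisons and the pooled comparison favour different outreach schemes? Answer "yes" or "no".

no

Within each department level (Mathematics 79.7% vs 59.6%; History 11.8% vs 6.3%), the alumni-coaching scheme has the higher rate every time. Pooled: 50.8% vs 31.7% — the alumni-coaching scheme has the higher rate overall. They agree.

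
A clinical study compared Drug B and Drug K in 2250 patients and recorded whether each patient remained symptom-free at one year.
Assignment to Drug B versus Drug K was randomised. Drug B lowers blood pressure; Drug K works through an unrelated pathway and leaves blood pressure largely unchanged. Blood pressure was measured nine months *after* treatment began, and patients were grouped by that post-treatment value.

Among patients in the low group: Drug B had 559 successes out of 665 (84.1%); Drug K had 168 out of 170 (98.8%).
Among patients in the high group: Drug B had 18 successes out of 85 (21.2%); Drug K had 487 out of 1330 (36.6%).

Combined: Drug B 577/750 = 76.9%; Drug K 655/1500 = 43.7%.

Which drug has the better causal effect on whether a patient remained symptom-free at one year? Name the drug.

Because the drug influences blood pressure, blood pressure is a post-treatment mediator, not a confounder. Stratifying on it would bias the estimate; the causal effect is the crude pooled difference.
Pooled: Drug B 76.9% vs Drug K 43.7%; Drug B is higher overall.

Drug B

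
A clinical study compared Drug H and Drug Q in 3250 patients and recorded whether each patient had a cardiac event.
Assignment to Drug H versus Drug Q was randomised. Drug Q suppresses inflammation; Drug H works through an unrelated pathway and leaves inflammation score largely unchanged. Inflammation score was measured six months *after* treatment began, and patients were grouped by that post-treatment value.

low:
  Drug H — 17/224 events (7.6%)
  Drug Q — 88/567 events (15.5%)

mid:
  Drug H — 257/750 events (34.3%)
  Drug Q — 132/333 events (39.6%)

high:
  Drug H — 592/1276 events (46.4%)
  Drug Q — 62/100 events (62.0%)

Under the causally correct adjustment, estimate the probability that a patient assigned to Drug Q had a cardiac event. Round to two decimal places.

0.28

Within every inflammation score level Drug H has the lower rate, yet pooled Drug Q does — Simpson's reversal.
Inflammation score lies on the pathway drug → inflammation score → outcome, so adjusting for it blocks the indirect effect. For the total causal effect of drug, use the unadjusted pooled rates.
So P(outcome | do(Drug Q)) is just the pooled rate for Drug Q: 282/1000 = 0.282.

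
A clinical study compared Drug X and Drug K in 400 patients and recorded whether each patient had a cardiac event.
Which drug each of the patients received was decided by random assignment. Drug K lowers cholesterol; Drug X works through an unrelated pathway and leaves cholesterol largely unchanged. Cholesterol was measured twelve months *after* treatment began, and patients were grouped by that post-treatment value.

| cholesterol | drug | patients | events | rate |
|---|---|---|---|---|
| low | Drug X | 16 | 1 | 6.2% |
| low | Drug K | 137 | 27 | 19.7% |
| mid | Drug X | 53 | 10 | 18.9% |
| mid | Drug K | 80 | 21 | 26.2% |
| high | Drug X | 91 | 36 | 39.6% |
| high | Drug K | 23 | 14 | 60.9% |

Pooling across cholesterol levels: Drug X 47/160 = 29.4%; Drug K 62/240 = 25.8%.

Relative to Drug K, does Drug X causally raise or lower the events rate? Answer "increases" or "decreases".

Cholesterol lies on the pathway drug → cholesterol → outcome, so adjusting for it blocks the indirect effect. For the total causal effect of drug, use the unadjusted pooled rates.
Pooled: Drug X 29.4% vs Drug K 25.8%; Drug K is lower overall.

increases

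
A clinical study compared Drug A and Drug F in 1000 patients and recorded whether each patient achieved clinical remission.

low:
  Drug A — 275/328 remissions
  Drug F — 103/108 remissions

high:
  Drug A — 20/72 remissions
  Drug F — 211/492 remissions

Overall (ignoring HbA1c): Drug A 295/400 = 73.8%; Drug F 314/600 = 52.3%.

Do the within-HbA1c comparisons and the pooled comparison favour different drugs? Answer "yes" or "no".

yes

Within each HbA1c level (low 83.8% vs 95.4%; high 27.8% vs 42.9%), Drug F has the higher rate every time. Pooled: 73.8% vs 52.3% — Drug A has the higher rate overall. The two comparisons disagree.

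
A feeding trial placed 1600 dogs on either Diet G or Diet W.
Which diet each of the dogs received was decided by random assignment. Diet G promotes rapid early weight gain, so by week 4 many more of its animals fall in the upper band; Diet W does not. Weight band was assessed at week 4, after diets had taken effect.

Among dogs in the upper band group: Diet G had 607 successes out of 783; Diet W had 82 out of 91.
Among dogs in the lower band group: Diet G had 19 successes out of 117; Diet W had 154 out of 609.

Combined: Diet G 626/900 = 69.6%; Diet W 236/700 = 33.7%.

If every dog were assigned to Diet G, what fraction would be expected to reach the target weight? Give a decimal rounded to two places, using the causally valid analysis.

Week-4 weight band is recorded after the diet and is itself shifted by it — it sits on the causal path from diet to outcome. Conditioning on a mediator would strip out part of the effect we want; the pooled comparison gives the total causal effect.
So P(outcome | do(Diet G)) is just the pooled rate for Diet G: 626/900 = 0.696.

0.70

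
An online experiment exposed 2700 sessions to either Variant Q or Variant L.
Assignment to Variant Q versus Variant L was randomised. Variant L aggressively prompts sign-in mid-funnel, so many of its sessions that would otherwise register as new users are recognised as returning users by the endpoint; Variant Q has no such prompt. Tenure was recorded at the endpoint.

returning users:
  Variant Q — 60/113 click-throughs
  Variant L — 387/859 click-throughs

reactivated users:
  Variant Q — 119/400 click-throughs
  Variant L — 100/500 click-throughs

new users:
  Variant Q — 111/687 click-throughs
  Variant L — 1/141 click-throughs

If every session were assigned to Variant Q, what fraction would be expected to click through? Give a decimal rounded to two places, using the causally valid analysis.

User tenure is recorded after the variant and is itself shifted by it — it sits on the causal path from variant to outcome. Conditioning on a mediator would strip out part of the effect we want; the pooled comparison gives the total causal effect.
So P(outcome | do(Variant Q)) is just the pooled rate for Variant Q: 290/1200 = 0.242.

0.24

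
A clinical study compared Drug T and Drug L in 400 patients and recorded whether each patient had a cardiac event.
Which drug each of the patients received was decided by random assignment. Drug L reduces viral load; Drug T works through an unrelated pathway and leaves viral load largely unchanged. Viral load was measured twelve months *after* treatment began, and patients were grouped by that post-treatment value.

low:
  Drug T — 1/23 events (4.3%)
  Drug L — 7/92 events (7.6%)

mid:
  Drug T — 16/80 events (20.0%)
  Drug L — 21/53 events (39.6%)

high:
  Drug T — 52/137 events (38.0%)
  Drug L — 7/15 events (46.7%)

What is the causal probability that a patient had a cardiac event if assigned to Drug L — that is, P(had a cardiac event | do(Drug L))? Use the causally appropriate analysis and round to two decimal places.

0.22

Stratifying would compare drugs among patients the drugs themselves sorted into viral load groups — a form of selection on an intermediate. The unconditioned pooled rates give the total causal effect.
So P(outcome | do(Drug L)) is just the pooled rate for Drug L: 35/160 = 0.219.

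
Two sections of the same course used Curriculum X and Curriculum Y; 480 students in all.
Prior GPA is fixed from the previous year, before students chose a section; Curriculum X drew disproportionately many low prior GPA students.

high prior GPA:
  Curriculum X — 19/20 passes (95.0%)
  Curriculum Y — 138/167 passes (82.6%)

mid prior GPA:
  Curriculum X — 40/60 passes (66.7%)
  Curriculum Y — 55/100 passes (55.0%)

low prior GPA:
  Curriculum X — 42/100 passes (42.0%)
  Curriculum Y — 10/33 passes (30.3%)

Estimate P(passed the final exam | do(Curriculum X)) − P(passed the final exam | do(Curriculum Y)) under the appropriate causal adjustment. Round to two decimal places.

+0.12

The prior GPA band-specific comparison favours Curriculum X throughout, but the pooled figures favour Curriculum Y. The question is whether to condition on prior GPA band.
Here prior GPA band is a common cause — it drives both which teaching method a case falls under and the outcome. The crude comparison mixes populations; the stratum-specific rates are the causally relevant ones.
Adjusting over the population distribution of prior GPA band: 0.390·(0.950−0.826) + 0.333·(0.667−0.550) + 0.277·(0.420−0.303) = +0.119.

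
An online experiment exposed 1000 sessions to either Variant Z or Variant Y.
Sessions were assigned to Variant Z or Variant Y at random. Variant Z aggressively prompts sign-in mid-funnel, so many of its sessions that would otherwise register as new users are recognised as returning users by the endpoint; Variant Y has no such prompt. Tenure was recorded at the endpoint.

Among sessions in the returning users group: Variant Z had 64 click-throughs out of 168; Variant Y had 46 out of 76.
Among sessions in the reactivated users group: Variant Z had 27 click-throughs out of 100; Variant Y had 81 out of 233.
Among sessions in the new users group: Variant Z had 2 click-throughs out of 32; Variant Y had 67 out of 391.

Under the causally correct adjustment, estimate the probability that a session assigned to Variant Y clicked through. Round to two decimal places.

0.28

Stratifying would compare variants among sessions the variants themselves sorted into user tenure groups — a form of selection on an intermediate. The unconditioned pooled rates give the total causal effect.
So P(outcome | do(Variant Y)) is just the pooled rate for Variant Y: 194/700 = 0.277.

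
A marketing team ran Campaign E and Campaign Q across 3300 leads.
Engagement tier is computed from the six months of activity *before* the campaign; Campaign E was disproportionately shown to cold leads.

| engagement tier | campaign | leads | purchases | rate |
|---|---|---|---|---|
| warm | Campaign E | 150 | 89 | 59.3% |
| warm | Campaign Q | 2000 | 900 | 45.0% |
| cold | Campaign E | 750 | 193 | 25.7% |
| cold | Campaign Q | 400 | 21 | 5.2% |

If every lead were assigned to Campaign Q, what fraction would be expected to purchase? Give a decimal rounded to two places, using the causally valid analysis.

Campaign E is higher inside every engagement tier stratum but Campaign Q is higher in aggregate. Whether to stratify depends on how engagement tier relates to the campaign.
The imbalance in engagement tier arose from how leads were allocated, not from anything the campaign did; and engagement tier independently affects the outcome. The pooled gap is confounded — condition on engagement tier.
Standardising Campaign Q to the population engagement tier mix: 0.652·900/2000 + 0.348·21/400 = 0.311.

0.31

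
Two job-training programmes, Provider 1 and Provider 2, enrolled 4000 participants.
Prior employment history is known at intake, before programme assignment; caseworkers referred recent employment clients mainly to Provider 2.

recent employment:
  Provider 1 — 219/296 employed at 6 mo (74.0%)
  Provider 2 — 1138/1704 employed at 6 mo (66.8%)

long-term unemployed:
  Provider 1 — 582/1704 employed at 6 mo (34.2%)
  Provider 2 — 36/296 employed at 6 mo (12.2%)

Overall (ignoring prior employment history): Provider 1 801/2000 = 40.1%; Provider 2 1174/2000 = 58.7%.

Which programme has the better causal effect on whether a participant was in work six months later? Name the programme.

Since prior employment history is a pre-existing factor (not a product of the programme) and it affects the outcome on its own, it is a confounder. The stratified rates, not the pooled rate, identify the causal effect.
Within each level — recent employment: 74.0% vs 66.8%; long-term unemployed: 34.2% vs 12.2% — Provider 1 is higher every time.

Provider 1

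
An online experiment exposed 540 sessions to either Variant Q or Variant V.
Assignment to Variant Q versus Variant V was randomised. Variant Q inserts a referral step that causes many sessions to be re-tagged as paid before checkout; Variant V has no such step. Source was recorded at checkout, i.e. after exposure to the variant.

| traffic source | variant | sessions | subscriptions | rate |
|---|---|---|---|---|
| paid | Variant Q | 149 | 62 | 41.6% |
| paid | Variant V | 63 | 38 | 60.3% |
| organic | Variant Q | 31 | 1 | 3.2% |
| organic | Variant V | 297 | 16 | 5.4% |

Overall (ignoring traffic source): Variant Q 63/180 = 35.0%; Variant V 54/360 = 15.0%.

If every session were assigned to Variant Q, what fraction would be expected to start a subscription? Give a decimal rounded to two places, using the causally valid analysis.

0.35

The traffic source-specific comparison favours Variant V throughout, but the pooled figures favour Variant Q. The question is whether to condition on traffic source.
The distribution of traffic source is itself part of what the variant does — it is an intermediate outcome. Holding it fixed would remove that part of the effect; the total effect is the pooled difference.
So P(outcome | do(Variant Q)) is just the pooled rate for Variant Q: 63/180 = 0.350.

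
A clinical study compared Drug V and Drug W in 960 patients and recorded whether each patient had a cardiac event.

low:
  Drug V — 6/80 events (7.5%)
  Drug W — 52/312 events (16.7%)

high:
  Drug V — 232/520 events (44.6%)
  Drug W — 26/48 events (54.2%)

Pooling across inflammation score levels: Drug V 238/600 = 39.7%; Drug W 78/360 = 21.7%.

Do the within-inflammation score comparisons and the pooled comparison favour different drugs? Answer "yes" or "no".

Within each inflammation score level (low 7.5% vs 16.7%; high 44.6% vs 54.2%), Drug V has the lower rate every time. Pooled: 39.7% vs 21.7% — Drug W has the lower rate overall. The two comparisons disagree.

yes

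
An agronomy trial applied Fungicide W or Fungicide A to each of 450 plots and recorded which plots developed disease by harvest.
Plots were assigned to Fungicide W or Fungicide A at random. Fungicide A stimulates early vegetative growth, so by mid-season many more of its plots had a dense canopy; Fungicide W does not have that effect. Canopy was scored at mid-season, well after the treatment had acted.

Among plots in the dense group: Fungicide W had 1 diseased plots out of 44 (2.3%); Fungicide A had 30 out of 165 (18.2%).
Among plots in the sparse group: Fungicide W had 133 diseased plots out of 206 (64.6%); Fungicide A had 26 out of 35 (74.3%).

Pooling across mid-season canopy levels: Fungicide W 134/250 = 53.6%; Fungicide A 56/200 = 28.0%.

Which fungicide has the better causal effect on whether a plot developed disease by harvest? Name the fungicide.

Fungicide A

The mid-season canopy-specific comparison favours Fungicide W throughout, but the pooled figures favour Fungicide A. The question is whether to condition on mid-season canopy.
Mid-season canopy here is a post-treatment variable shaped by the fungicide; conditioning on it would introduce bias rather than remove it. The overall comparison is the causal one.
Pooled: Fungicide W 53.6% vs Fungicide A 28.0%; Fungicide A is lower overall.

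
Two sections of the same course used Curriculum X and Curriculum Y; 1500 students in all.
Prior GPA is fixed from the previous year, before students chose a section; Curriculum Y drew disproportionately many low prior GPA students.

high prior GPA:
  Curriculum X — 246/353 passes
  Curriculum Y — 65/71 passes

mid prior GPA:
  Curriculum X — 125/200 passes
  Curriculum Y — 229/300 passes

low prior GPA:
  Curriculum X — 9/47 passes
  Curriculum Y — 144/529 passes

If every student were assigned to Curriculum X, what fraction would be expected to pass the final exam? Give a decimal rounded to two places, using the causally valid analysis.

0.48

Prior GPA band satisfies the back-door criterion: it is not a descendant of the teaching method, and it blocks the spurious path from teaching method to outcome. Adjusting for it (i.e., using the within-prior GPA band rates) gives the causal effect.
Standardising Curriculum X to the population prior GPA band mix: 0.283·246/353 + 0.333·125/200 + 0.384·9/47 = 0.479.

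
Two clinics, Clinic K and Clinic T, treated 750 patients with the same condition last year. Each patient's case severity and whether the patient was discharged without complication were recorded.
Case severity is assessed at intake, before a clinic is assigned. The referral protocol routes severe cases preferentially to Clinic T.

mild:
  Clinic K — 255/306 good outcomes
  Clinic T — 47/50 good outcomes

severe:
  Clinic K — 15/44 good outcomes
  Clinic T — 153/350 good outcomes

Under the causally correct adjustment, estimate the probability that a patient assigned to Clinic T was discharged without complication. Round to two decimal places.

0.68

Case severity differs across clinics for reasons unrelated to any effect of the clinic itself, and it separately predicts the outcome — a classic confounder. We must compare within case severity levels.
Standardising Clinic T to the population case severity mix: 0.475·47/50 + 0.525·153/350 = 0.676.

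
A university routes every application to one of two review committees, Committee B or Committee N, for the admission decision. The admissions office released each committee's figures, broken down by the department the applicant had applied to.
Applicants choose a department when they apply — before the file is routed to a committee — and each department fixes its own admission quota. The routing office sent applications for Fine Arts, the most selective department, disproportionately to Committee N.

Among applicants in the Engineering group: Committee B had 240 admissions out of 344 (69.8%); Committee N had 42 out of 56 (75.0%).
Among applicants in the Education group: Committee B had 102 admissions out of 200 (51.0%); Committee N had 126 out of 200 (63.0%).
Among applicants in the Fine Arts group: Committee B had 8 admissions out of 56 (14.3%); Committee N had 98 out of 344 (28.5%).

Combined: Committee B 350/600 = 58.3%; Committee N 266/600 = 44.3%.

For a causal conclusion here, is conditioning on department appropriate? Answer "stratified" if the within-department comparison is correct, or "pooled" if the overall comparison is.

The imbalance in department arose from how applicants were allocated, not from anything the review committee did; and department independently affects the outcome. The pooled gap is confounded — condition on department.
Within each level — Engineering: 69.8% vs 75.0%; Education: 51.0% vs 63.0%; Fine Arts: 14.3% vs 28.5% — Committee N is higher every time.

stratified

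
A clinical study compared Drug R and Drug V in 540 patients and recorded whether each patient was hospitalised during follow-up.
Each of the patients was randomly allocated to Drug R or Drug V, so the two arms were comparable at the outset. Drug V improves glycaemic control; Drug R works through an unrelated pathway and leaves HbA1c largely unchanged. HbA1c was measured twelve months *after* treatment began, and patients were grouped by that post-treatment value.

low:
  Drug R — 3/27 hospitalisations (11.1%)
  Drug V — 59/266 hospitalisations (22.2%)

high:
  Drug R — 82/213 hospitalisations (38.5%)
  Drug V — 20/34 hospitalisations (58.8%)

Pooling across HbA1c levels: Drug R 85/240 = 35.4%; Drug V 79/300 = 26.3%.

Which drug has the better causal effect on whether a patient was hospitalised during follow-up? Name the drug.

Drug V

Drug R is lower inside every HbA1c stratum but Drug V is lower in aggregate. Whether to stratify depends on how HbA1c relates to the drug.
Because the drug influences HbA1c, HbA1c is a post-treatment mediator, not a confounder. Stratifying on it would bias the estimate; the causal effect is the crude pooled difference.
Pooled: Drug R 35.4% vs Drug V 26.3%; Drug V is lower overall.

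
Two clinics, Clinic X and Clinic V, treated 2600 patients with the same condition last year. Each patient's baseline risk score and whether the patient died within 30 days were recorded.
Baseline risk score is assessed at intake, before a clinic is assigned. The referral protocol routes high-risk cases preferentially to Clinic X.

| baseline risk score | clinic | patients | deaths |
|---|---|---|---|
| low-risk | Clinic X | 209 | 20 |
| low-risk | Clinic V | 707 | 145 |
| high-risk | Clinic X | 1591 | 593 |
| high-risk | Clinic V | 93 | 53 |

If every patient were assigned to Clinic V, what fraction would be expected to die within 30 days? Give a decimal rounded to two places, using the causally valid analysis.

The baseline risk score-specific comparison favours Clinic X throughout, but the pooled figures favour Clinic V. The question is whether to condition on baseline risk score.
Baseline risk score satisfies the back-door criterion: it is not a descendant of the clinic, and it blocks the spurious path from clinic to outcome. Adjusting for it (i.e., using the within-baseline risk score rates) gives the causal effect.
Standardising Clinic V to the population baseline risk score mix: 0.352·145/707 + 0.648·53/93 = 0.441.

0.44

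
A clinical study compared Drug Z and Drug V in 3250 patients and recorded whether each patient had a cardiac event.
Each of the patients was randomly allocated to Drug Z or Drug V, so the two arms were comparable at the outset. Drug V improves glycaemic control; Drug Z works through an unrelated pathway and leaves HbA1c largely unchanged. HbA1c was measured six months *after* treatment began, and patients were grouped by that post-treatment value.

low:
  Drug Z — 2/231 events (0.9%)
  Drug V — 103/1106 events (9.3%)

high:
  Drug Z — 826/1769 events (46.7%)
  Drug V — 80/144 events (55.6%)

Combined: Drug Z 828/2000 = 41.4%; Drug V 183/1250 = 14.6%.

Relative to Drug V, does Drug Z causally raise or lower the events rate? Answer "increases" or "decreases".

The HbA1c-specific comparison favours Drug Z throughout, but the pooled figures favour Drug V. The question is whether to condition on HbA1c.
HbA1c is recorded after the drug and is itself shifted by it — it sits on the causal path from drug to outcome. Conditioning on a mediator would strip out part of the effect we want; the pooled comparison gives the total causal effect.
Pooled: Drug Z 41.4% vs Drug V 14.6%; Drug V is lower overall.

increases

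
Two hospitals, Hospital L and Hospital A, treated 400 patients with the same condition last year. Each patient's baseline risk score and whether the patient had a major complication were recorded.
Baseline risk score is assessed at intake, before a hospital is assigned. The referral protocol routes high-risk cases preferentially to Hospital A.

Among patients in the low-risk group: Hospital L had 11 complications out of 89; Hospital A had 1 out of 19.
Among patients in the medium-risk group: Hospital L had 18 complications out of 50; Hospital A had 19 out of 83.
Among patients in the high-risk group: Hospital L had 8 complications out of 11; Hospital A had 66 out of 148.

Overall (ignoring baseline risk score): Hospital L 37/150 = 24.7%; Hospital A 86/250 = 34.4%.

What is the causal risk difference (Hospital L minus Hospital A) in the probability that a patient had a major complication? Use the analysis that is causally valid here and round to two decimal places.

The imbalance in baseline risk score arose from how patients were allocated, not from anything the hospital did; and baseline risk score independently affects the outcome. The pooled gap is confounded — condition on baseline risk score.
Adjusting over the population distribution of baseline risk score: 0.270·(0.124−0.053) + 0.333·(0.360−0.229) + 0.398·(0.727−0.446) = +0.175.

+0.17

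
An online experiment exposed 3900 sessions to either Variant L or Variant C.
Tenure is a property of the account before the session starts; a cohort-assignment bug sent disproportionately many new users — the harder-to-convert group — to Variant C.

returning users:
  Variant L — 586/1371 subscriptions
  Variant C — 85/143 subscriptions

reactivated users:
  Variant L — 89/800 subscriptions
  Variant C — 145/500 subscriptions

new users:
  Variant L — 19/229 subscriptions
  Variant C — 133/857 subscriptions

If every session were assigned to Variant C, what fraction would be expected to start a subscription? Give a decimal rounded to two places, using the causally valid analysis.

0.37

The user tenure-specific comparison favours Variant C throughout, but the pooled figures favour Variant L. The question is whether to condition on user tenure.
Since user tenure is a pre-existing factor (not a product of the variant) and it affects the outcome on its own, it is a confounder. The stratified rates, not the pooled rate, identify the causal effect.
Standardising Variant C to the population user tenure mix: 0.388·85/143 + 0.333·145/500 + 0.278·133/857 = 0.371.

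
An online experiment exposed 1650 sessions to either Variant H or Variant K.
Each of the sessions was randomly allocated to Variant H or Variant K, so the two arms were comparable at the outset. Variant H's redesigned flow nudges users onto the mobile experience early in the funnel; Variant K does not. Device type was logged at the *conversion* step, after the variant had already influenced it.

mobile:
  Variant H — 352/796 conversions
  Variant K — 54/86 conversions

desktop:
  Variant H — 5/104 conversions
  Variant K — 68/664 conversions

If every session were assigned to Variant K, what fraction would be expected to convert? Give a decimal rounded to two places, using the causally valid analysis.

0.16

Device type here is a post-treatment variable shaped by the variant; conditioning on it would introduce bias rather than remove it. The overall comparison is the causal one.
So P(outcome | do(Variant K)) is just the pooled rate for Variant K: 122/750 = 0.163.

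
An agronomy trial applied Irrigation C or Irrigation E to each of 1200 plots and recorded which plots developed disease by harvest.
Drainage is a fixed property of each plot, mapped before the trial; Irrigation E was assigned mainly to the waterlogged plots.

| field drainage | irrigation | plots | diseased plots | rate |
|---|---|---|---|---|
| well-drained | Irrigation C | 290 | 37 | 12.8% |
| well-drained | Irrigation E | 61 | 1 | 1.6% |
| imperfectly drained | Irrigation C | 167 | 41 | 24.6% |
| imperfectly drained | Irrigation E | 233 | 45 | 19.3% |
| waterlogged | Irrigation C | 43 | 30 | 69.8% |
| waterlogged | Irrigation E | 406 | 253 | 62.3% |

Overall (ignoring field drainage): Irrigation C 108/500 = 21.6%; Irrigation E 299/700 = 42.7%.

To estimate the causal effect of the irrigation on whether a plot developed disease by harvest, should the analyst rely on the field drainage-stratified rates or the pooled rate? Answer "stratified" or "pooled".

stratified

The field drainage-specific comparison favours Irrigation E throughout, but the pooled figures favour Irrigation C. The question is whether to condition on field drainage.
Field drainage is set before the irrigation has any effect — it is not caused by the irrigation — and it independently drives the outcome. That makes it a confounder, so the causal comparison is within field drainage levels.
Within each level — well-drained: 12.8% vs 1.6%; imperfectly drained: 24.6% vs 19.3%; waterlogged: 69.8% vs 62.3% — Irrigation E is lower every time.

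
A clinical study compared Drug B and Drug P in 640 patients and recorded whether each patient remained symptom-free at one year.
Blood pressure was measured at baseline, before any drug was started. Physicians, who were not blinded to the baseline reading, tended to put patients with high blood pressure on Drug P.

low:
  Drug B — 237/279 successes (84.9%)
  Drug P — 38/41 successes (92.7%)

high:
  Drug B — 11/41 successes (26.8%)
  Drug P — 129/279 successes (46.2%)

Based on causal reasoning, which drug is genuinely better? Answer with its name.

Drug P

The stratified and pooled comparisons disagree (Drug P wins within each blood pressure; Drug B wins overall), so the answer turns on the causal role of blood pressure.
Since blood pressure is a pre-existing factor (not a product of the drug) and it affects the outcome on its own, it is a confounder. The stratified rates, not the pooled rate, identify the causal effect.
Within each level — low: 84.9% vs 92.7%; high: 26.8% vs 46.2% — Drug P is higher every time.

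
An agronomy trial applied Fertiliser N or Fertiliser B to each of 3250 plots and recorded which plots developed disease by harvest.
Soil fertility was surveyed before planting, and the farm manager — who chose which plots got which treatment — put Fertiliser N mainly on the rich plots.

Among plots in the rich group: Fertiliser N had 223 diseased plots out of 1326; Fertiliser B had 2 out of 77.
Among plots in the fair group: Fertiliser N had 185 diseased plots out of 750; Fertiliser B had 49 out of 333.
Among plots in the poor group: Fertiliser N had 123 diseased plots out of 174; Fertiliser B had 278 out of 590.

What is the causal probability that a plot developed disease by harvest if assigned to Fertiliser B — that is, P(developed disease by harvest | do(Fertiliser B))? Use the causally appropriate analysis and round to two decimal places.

0.17

Soil fertility differs across fertilisers for reasons unrelated to any effect of the fertiliser itself, and it separately predicts the outcome — a classic confounder. We must compare within soil fertility levels.
Standardising Fertiliser B to the population soil fertility mix: 0.432·2/77 + 0.333·49/333 + 0.235·278/590 = 0.171.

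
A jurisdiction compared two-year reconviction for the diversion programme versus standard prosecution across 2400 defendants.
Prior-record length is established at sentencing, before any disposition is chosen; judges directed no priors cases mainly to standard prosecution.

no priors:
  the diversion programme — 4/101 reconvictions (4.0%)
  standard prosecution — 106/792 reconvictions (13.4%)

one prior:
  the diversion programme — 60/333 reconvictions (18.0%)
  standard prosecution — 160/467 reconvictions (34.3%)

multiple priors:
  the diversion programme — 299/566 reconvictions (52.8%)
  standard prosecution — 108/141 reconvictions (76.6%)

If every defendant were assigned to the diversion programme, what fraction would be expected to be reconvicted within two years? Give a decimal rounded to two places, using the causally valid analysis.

0.23

The imbalance in prior-record length arose from how defendants were allocated, not from anything the disposition did; and prior-record length independently affects the outcome. The pooled gap is confounded — condition on prior-record length.
Standardising the diversion programme to the population prior-record length mix: 0.372·4/101 + 0.333·60/333 + 0.295·299/566 = 0.230.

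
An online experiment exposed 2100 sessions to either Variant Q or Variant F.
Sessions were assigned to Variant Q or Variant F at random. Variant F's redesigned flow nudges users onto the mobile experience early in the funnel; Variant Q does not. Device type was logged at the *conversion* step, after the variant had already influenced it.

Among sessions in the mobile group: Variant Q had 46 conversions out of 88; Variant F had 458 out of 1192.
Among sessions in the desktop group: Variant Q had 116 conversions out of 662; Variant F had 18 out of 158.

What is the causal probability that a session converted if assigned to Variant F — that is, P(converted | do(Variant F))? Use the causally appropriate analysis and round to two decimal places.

The distribution of device type is itself part of what the variant does — it is an intermediate outcome. Holding it fixed would remove that part of the effect; the total effect is the pooled difference.
So P(outcome | do(Variant F)) is just the pooled rate for Variant F: 476/1350 = 0.353.

0.35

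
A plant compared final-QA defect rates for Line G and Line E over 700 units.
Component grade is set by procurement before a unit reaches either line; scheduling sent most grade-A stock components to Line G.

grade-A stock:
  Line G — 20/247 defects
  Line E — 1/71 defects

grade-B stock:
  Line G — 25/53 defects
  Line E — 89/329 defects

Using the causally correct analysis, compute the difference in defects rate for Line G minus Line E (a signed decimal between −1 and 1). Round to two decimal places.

Within every component grade level Line E has the lower rate, yet pooled Line G does — Simpson's reversal.
Component grade satisfies the back-door criterion: it is not a descendant of the line, and it blocks the spurious path from line to outcome. Adjusting for it (i.e., using the within-component grade rates) gives the causal effect.
Adjusting over the population distribution of component grade: 0.454·(0.081−0.014) + 0.546·(0.472−0.271) = +0.140.

+0.14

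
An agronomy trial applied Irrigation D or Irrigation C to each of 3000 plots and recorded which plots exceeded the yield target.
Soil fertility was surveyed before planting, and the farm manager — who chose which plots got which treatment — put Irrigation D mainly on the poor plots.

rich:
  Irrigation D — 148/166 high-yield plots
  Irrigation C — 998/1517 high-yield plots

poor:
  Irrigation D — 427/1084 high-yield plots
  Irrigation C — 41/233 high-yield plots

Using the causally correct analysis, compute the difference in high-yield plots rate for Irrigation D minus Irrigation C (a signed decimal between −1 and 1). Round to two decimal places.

+0.23

The imbalance in soil fertility arose from how plots were allocated, not from anything the irrigation did; and soil fertility independently affects the outcome. The pooled gap is confounded — condition on soil fertility.
Adjusting over the population distribution of soil fertility: 0.561·(0.892−0.658) + 0.439·(0.394−0.176) = +0.227.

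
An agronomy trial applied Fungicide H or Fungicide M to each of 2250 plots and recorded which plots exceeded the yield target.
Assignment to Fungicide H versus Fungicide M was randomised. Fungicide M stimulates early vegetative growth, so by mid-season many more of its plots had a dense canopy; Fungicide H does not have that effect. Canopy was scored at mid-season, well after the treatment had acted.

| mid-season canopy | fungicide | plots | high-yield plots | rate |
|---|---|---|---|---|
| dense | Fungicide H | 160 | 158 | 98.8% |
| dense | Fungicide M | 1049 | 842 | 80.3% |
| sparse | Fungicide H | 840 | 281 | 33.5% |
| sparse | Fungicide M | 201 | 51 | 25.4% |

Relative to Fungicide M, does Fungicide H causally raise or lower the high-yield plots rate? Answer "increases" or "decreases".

decreases

The mid-season canopy-specific comparison favours Fungicide H throughout, but the pooled figures favour Fungicide M. The question is whether to condition on mid-season canopy.
Stratifying would compare fungicides among plots the fungicides themselves sorted into mid-season canopy groups — a form of selection on an intermediate. The unconditioned pooled rates give the total causal effect.
Pooled: Fungicide H 43.9% vs Fungicide M 71.4%; Fungicide M is higher overall.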